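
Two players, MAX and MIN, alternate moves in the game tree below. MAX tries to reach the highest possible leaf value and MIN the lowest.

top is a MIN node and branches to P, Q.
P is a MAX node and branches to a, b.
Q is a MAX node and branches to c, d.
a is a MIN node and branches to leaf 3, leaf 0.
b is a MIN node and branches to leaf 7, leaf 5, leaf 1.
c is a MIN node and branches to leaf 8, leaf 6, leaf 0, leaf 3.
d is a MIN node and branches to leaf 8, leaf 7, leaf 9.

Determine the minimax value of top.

1

a (MIN): min(3, 0) = 0
b (MIN): min(7, 5, 1) = 1
P (MAX): max(0, 1) = 1
c (MIN): min(8, 6, 0, 3) = 0
d (MIN): min(8, 7, 9) = 7
Q (MAX): max(0, 7) = 7
top (MIN): min(1, 7) = 1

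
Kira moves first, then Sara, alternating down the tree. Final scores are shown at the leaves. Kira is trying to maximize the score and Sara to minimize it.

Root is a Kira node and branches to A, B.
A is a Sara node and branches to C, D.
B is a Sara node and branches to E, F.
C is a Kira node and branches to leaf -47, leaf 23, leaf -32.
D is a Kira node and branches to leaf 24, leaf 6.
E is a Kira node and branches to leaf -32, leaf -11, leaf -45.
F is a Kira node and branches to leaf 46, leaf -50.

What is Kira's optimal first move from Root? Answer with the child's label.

A

C (Kira): max(-47, 23, -32) = 23
D (Kira): max(24, 6) = 24
A (Sara): min(23, 24) = 23
E (Kira): max(-32, -11, -45) = -11
F (Kira): max(46, -50) = 46
B (Sara): min(-11, 46) = -11
Root (Kira): max(23, -11) = 23
Kira at Root wants the highest of {A=23, B=-11}, so chooses A.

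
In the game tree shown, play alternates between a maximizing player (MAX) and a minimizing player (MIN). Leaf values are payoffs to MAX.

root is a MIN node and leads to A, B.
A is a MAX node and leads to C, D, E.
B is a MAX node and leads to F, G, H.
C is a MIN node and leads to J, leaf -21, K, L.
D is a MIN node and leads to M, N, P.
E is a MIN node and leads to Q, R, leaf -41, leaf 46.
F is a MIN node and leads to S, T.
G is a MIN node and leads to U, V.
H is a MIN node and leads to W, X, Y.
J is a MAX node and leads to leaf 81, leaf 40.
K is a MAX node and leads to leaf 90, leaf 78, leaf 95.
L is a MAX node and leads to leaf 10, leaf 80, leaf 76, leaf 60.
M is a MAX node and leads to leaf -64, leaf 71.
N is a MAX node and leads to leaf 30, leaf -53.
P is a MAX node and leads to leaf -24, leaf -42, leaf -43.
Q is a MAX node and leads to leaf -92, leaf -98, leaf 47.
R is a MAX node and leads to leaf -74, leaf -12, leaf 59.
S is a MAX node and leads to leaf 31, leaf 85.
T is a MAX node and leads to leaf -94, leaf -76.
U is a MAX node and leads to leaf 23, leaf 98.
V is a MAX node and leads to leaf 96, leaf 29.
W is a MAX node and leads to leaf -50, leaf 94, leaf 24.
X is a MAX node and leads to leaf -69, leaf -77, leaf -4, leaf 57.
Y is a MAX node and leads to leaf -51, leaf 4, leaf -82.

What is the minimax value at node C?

J (MAX): max(81, 40) = 81
K (MAX): max(90, 78, 95) = 95
L (MAX): max(10, 80, 76, 60) = 80
C (MIN): min(81, -21, 95, 80) = -21

-21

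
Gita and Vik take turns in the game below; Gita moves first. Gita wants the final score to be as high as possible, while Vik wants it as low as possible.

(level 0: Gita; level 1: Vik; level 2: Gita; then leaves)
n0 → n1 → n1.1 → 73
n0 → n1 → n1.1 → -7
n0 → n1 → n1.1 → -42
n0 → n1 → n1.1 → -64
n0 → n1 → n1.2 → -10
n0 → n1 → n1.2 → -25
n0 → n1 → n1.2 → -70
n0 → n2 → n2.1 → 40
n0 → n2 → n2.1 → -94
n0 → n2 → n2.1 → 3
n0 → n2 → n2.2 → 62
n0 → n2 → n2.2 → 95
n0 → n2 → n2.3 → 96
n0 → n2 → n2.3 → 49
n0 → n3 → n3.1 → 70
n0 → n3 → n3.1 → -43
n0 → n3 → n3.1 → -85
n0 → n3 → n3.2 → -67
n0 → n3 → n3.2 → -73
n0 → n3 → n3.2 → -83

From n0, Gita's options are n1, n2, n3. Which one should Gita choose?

n1.1 (Gita): max(73, -7, -42, -64) = 73
n1.2 (Gita): max(-10, -25, -70) = -10
n1 (Vik): min(73, -10) = -10
n2.1 (Gita): max(40, -94, 3) = 40
n2.2 (Gita): max(62, 95) = 95
n2.3 (Gita): max(96, 49) = 96
n2 (Vik): min(40, 95, 96) = 40
n3.1 (Gita): max(70, -43, -85) = 70
n3.2 (Gita): max(-67, -73, -83) = -67
n3 (Vik): min(70, -67) = -67
n0 (Gita): max(-10, 40, -67) = 40
Gita at n0 wants the highest of {n1=-10, n2=40, n3=-67}, so chooses n2.

n2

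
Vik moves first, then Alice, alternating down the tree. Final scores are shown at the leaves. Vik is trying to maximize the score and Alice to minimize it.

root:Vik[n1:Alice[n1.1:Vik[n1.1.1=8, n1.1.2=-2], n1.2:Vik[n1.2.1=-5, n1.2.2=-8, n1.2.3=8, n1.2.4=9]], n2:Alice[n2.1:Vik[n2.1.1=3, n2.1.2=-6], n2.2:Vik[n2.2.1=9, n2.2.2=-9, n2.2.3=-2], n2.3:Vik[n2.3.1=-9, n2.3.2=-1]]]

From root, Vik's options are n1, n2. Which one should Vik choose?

n1

n1.1 (Vik): max(8, -2) = 8
n1.2 (Vik): max(-5, -8, 8, 9) = 9
n1 (Alice): min(8, 9) = 8
n2.1 (Vik): max(3, -6) = 3
n2.2 (Vik): max(9, -9, -2) = 9
n2.3 (Vik): max(-9, -1) = -1
n2 (Alice): min(3, 9, -1) = -1
root (Vik): max(8, -1) = 8
Vik at root wants the highest of {n1=8, n2=-1}, so chooses n1.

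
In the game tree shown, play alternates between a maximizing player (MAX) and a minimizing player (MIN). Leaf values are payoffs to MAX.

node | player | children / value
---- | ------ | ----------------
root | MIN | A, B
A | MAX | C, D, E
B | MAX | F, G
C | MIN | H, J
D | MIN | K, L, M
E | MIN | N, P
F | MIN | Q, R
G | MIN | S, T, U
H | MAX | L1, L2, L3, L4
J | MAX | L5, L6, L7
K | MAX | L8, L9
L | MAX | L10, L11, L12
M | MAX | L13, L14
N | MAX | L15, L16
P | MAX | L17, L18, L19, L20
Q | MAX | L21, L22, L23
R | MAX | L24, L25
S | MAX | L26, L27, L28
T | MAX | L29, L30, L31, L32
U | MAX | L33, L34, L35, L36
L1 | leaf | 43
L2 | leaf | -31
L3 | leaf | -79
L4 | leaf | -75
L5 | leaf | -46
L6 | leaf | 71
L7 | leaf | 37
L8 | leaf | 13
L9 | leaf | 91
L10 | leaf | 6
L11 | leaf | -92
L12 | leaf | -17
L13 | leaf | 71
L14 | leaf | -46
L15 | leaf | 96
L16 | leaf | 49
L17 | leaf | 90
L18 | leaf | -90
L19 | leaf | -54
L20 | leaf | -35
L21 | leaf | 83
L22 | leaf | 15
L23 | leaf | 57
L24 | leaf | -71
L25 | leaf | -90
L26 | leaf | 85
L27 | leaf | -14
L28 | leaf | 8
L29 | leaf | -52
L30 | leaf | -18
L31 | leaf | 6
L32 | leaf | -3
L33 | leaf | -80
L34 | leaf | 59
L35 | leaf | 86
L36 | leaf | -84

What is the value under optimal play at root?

6

H (MAX): max(43, -31, -79, -75) = 43
J (MAX): max(-46, 71, 37) = 71
C (MIN): min(43, 71) = 43
K (MAX): max(13, 91) = 91
L (MAX): max(6, -92, -17) = 6
M (MAX): max(71, -46) = 71
D (MIN): min(91, 6, 71) = 6
N (MAX): max(96, 49) = 96
P (MAX): max(90, -90, -54, -35) = 90
E (MIN): min(96, 90) = 90
A (MAX): max(43, 6, 90) = 90
Q (MAX): max(83, 15, 57) = 83
R (MAX): max(-71, -90) = -71
F (MIN): min(83, -71) = -71
S (MAX): max(85, -14, 8) = 85
T (MAX): max(-52, -18, 6, -3) = 6
U (MAX): max(-80, 59, 86, -84) = 86
G (MIN): min(85, 6, 86) = 6
B (MAX): max(-71, 6) = 6
root (MIN): min(90, 6) = 6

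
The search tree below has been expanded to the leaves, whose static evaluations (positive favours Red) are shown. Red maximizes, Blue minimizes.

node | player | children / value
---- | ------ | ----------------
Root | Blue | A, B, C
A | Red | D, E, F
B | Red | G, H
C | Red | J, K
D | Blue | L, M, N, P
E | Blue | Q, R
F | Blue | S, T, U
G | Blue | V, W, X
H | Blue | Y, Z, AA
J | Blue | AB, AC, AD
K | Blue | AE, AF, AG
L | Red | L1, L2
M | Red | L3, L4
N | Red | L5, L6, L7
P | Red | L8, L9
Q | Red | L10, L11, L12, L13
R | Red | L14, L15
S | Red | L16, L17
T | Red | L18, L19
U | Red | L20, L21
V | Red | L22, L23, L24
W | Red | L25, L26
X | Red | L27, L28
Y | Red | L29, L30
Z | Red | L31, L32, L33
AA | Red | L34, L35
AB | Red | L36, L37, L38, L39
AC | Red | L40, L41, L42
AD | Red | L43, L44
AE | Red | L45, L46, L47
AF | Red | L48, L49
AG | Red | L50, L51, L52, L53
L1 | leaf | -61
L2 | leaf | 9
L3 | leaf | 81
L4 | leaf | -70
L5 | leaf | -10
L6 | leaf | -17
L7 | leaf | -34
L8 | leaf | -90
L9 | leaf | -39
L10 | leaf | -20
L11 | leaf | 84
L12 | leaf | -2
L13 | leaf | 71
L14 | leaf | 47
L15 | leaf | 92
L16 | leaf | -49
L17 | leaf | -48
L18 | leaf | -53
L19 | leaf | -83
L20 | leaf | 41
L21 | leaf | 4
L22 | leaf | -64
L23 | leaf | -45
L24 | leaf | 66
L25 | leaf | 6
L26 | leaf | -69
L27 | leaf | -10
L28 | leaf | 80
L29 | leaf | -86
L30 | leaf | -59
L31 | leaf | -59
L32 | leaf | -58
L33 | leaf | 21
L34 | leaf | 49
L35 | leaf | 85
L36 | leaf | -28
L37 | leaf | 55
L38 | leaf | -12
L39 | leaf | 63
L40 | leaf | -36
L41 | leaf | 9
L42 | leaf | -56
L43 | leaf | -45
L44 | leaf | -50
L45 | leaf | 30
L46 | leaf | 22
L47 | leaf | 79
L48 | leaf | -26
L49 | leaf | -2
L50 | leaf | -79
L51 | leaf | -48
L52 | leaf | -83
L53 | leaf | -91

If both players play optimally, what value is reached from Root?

L (Red): max(-61, 9) = 9
M (Red): max(81, -70) = 81
N (Red): max(-10, -17, -34) = -10
P (Red): max(-90, -39) = -39
D (Blue): min(9, 81, -10, -39) = -39
Q (Red): max(-20, 84, -2, 71) = 84
R (Red): max(47, 92) = 92
E (Blue): min(84, 92) = 84
S (Red): max(-49, -48) = -48
T (Red): max(-53, -83) = -53
U (Red): max(41, 4) = 41
F (Blue): min(-48, -53, 41) = -53
A (Red): max(-39, 84, -53) = 84
V (Red): max(-64, -45, 66) = 66
W (Red): max(6, -69) = 6
X (Red): max(-10, 80) = 80
G (Blue): min(66, 6, 80) = 6
Y (Red): max(-86, -59) = -59
Z (Red): max(-59, -58, 21) = 21
AA (Red): max(49, 85) = 85
H (Blue): min(-59, 21, 85) = -59
B (Red): max(6, -59) = 6
AB (Red): max(-28, 55, -12, 63) = 63
AC (Red): max(-36, 9, -56) = 9
AD (Red): max(-45, -50) = -45
J (Blue): min(63, 9, -45) = -45
AE (Red): max(30, 22, 79) = 79
AF (Red): max(-26, -2) = -2
AG (Red): max(-79, -48, -83, -91) = -48
K (Blue): min(79, -2, -48) = -48
C (Red): max(-45, -48) = -45
Root (Blue): min(84, 6, -45) = -45

-45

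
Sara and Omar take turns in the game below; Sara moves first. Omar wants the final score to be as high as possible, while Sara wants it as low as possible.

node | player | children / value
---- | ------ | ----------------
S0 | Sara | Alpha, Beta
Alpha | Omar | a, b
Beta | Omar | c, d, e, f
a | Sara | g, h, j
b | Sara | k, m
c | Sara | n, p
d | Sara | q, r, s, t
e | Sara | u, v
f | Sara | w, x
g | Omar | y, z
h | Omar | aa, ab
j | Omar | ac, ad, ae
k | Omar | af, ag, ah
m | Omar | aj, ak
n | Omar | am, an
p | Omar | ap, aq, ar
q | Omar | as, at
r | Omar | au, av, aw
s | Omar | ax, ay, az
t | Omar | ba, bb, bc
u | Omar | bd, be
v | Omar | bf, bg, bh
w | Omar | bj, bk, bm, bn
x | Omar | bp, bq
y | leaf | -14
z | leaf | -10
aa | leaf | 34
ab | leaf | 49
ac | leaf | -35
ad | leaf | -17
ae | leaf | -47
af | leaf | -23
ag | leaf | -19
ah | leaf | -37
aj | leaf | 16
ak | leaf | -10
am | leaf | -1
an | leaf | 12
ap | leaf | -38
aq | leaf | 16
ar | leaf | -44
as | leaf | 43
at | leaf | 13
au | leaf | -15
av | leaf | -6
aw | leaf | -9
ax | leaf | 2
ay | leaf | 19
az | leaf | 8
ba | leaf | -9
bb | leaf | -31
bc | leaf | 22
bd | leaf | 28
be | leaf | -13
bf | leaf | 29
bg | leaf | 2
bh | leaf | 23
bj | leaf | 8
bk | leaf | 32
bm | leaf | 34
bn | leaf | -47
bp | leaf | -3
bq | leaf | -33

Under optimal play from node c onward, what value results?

n (Omar): max(-1, 12) = 12
p (Omar): max(-38, 16, -44) = 16
c (Sara): min(12, 16) = 12

12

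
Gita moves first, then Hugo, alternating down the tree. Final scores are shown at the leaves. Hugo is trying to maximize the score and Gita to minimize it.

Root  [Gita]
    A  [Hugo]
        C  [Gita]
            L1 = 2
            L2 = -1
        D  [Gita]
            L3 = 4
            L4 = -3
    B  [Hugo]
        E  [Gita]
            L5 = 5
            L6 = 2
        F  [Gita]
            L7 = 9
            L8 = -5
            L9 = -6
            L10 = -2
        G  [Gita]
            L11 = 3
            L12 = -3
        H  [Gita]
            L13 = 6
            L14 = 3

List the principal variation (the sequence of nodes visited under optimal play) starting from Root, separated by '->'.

C (Gita): min(2, -1) = -1
D (Gita): min(4, -3) = -3
A (Hugo): max(-1, -3) = -1
E (Gita): min(5, 2) = 2
F (Gita): min(9, -5, -6, -2) = -6
G (Gita): min(3, -3) = -3
H (Gita): min(6, 3) = 3
B (Hugo): max(2, -6, -3, 3) = 3
Root (Gita): min(-1, 3) = -1
At Root, Gita picks A (lowest: -1).
At A, Hugo picks C (highest: -1).
At C, Gita picks L2 (lowest: -1).
Terminal value -1.

Root -> A -> C -> L2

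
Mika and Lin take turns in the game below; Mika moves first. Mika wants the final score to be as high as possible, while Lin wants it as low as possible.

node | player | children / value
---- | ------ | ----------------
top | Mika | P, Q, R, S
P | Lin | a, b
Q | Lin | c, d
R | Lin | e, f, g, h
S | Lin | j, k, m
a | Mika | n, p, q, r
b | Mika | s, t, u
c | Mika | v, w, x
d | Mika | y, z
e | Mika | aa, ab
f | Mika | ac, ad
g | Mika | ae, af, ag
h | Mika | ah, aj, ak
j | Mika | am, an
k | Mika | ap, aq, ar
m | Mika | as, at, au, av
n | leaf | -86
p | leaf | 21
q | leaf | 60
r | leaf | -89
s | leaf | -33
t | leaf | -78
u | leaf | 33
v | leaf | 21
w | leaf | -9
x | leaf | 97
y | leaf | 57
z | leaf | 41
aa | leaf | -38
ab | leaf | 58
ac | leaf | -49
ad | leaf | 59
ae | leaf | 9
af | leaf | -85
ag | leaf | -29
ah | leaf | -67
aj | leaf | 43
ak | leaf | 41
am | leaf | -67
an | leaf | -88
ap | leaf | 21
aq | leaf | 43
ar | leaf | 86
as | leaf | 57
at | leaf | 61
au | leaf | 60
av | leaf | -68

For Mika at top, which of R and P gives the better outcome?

P

e (Mika): max(-38, 58) = 58
f (Mika): max(-49, 59) = 59
g (Mika): max(9, -85, -29) = 9
h (Mika): max(-67, 43, 41) = 43
R (Lin): min(58, 59, 9, 43) = 9
a (Mika): max(-86, 21, 60, -89) = 60
b (Mika): max(-33, -78, 33) = 33
P (Lin): min(60, 33) = 33
Mika prefers the higher value; R=9, P=33. P is better since 33 > 9.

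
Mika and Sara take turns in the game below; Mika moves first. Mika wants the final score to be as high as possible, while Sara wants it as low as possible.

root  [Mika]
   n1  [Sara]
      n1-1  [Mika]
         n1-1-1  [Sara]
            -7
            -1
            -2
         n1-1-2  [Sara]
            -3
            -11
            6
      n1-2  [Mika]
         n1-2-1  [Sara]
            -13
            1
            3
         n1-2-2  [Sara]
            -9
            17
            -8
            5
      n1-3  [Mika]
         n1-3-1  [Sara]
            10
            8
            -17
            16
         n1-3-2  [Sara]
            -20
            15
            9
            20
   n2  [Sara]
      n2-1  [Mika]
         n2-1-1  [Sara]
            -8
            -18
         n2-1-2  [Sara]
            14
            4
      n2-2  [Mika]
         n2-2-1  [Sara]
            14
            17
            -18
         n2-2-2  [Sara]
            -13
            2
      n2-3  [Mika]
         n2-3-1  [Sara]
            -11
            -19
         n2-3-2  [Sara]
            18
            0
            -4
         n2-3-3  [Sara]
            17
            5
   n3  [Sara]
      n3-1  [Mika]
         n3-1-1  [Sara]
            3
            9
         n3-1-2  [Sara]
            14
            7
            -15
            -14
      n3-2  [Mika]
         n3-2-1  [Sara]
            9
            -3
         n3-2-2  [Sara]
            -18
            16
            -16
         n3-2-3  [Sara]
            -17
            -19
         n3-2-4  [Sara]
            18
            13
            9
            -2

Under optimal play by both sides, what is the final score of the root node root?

-2

n1-1-1 (Sara): min(-7, -1, -2) = -7
n1-1-2 (Sara): min(-3, -11, 6) = -11
n1-1 (Mika): max(-7, -11) = -7
n1-2-1 (Sara): min(-13, 1, 3) = -13
n1-2-2 (Sara): min(-9, 17, -8, 5) = -9
n1-2 (Mika): max(-13, -9) = -9
n1-3-1 (Sara): min(10, 8, -17, 16) = -17
n1-3-2 (Sara): min(-20, 15, 9, 20) = -20
n1-3 (Mika): max(-17, -20) = -17
n1 (Sara): min(-7, -9, -17) = -17
n2-1-1 (Sara): min(-8, -18) = -18
n2-1-2 (Sara): min(14, 4) = 4
n2-1 (Mika): max(-18, 4) = 4
n2-2-1 (Sara): min(14, 17, -18) = -18
n2-2-2 (Sara): min(-13, 2) = -13
n2-2 (Mika): max(-18, -13) = -13
n2-3-1 (Sara): min(-11, -19) = -19
n2-3-2 (Sara): min(18, 0, -4) = -4
n2-3-3 (Sara): min(17, 5) = 5
n2-3 (Mika): max(-19, -4, 5) = 5
n2 (Sara): min(4, -13, 5) = -13
n3-1-1 (Sara): min(3, 9) = 3
n3-1-2 (Sara): min(14, 7, -15, -14) = -15
n3-1 (Mika): max(3, -15) = 3
n3-2-1 (Sara): min(9, -3) = -3
n3-2-2 (Sara): min(-18, 16, -16) = -18
n3-2-3 (Sara): min(-17, -19) = -19
n3-2-4 (Sara): min(18, 13, 9, -2) = -2
n3-2 (Mika): max(-3, -18, -19, -2) = -2
n3 (Sara): min(3, -2) = -2
root (Mika): max(-17, -13, -2) = -2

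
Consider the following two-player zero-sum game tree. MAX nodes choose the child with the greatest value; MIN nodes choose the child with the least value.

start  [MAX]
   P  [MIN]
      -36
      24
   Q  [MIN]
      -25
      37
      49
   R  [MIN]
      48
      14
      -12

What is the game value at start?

-12

P (MIN): min(-36, 24) = -36
Q (MIN): min(-25, 37, 49) = -25
R (MIN): min(48, 14, -12) = -12
start (MAX): max(-36, -25, -12) = -12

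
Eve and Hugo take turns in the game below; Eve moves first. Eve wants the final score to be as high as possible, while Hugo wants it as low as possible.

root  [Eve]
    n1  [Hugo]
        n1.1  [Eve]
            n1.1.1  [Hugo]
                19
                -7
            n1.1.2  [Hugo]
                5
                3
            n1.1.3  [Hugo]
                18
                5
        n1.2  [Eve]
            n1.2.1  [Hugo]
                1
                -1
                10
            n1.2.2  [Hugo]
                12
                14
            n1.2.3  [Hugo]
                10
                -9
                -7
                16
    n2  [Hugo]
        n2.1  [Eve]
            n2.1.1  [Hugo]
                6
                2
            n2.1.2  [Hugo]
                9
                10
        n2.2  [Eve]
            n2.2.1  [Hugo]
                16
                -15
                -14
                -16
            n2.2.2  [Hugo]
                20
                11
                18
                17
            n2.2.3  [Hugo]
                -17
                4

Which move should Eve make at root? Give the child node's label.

n2

n1.1.1 (Hugo): min(19, -7) = -7
n1.1.2 (Hugo): min(5, 3) = 3
n1.1.3 (Hugo): min(18, 5) = 5
n1.1 (Eve): max(-7, 3, 5) = 5
n1.2.1 (Hugo): min(1, -1, 10) = -1
n1.2.2 (Hugo): min(12, 14) = 12
n1.2.3 (Hugo): min(10, -9, -7, 16) = -9
n1.2 (Eve): max(-1, 12, -9) = 12
n1 (Hugo): min(5, 12) = 5
n2.1.1 (Hugo): min(6, 2) = 2
n2.1.2 (Hugo): min(9, 10) = 9
n2.1 (Eve): max(2, 9) = 9
n2.2.1 (Hugo): min(16, -15, -14, -16) = -16
n2.2.2 (Hugo): min(20, 11, 18, 17) = 11
n2.2.3 (Hugo): min(-17, 4) = -17
n2.2 (Eve): max(-16, 11, -17) = 11
n2 (Hugo): min(9, 11) = 9
root (Eve): max(5, 9) = 9
Eve at root wants the highest of {n1=5, n2=9}, so chooses n2.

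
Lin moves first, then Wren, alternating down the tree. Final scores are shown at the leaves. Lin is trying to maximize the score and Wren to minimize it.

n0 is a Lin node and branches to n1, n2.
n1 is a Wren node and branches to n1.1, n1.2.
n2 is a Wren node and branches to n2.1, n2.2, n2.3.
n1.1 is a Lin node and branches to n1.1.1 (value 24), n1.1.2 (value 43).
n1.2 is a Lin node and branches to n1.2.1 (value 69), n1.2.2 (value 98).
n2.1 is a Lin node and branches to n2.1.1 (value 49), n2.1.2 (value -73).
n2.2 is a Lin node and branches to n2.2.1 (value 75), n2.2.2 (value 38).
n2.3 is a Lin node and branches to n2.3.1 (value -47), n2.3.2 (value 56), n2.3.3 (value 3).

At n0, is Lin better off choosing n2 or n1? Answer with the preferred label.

n2

n2.1 (Lin): max(49, -73) = 49
n2.2 (Lin): max(75, 38) = 75
n2.3 (Lin): max(-47, 56, 3) = 56
n2 (Wren): min(49, 75, 56) = 49
n1.1 (Lin): max(24, 43) = 43
n1.2 (Lin): max(69, 98) = 98
n1 (Wren): min(43, 98) = 43
Lin prefers the higher value; n2=49, n1=43. n2 is better since 49 > 43.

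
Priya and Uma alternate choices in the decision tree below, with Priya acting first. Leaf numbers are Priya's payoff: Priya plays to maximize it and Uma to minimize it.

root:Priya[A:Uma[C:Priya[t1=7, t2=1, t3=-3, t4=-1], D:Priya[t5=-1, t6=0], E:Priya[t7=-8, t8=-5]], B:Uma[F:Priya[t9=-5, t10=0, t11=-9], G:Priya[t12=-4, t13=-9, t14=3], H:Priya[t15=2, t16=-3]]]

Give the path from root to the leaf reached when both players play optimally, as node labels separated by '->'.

C (Priya): max(7, 1, -3, -1) = 7
D (Priya): max(-1, 0) = 0
E (Priya): max(-8, -5) = -5
A (Uma): min(7, 0, -5) = -5
F (Priya): max(-5, 0, -9) = 0
G (Priya): max(-4, -9, 3) = 3
H (Priya): max(2, -3) = 2
B (Uma): min(0, 3, 2) = 0
root (Priya): max(-5, 0) = 0
At root, Priya picks B (highest: 0).
At B, Uma picks F (lowest: 0).
At F, Priya picks t10 (highest: 0).
Terminal value 0.

root -> B -> F -> t10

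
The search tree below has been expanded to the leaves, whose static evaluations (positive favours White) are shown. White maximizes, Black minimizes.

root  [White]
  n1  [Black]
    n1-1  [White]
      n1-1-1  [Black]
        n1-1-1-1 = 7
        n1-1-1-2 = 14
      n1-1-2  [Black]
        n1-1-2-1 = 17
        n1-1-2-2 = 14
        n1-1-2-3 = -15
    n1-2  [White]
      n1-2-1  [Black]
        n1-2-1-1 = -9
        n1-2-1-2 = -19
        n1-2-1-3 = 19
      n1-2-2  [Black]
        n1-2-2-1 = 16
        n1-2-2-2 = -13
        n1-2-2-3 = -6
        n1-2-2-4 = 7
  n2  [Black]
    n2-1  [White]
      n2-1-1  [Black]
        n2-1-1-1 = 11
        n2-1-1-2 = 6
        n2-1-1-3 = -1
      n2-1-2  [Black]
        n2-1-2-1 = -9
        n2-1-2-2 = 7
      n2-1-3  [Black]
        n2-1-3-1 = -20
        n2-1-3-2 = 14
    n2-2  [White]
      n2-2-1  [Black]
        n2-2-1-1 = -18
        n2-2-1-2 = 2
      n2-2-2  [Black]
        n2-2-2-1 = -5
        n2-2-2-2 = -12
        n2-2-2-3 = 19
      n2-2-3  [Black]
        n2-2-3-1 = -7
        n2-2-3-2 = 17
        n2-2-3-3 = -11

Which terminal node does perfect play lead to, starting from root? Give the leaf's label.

n2-2-3-3

n1-1-1 (Black): min(7, 14) = 7
n1-1-2 (Black): min(17, 14, -15) = -15
n1-1 (White): max(7, -15) = 7
n1-2-1 (Black): min(-9, -19, 19) = -19
n1-2-2 (Black): min(16, -13, -6, 7) = -13
n1-2 (White): max(-19, -13) = -13
n1 (Black): min(7, -13) = -13
n2-1-1 (Black): min(11, 6, -1) = -1
n2-1-2 (Black): min(-9, 7) = -9
n2-1-3 (Black): min(-20, 14) = -20
n2-1 (White): max(-1, -9, -20) = -1
n2-2-1 (Black): min(-18, 2) = -18
n2-2-2 (Black): min(-5, -12, 19) = -12
n2-2-3 (Black): min(-7, 17, -11) = -11
n2-2 (White): max(-18, -12, -11) = -11
n2 (Black): min(-1, -11) = -11
root (White): max(-13, -11) = -11
At root, White picks n2 (highest: -11).
At n2, Black picks n2-2 (lowest: -11).
At n2-2, White picks n2-2-3 (highest: -11).
At n2-2-3, Black picks n2-2-3-3 (lowest: -11).
Terminal value -11.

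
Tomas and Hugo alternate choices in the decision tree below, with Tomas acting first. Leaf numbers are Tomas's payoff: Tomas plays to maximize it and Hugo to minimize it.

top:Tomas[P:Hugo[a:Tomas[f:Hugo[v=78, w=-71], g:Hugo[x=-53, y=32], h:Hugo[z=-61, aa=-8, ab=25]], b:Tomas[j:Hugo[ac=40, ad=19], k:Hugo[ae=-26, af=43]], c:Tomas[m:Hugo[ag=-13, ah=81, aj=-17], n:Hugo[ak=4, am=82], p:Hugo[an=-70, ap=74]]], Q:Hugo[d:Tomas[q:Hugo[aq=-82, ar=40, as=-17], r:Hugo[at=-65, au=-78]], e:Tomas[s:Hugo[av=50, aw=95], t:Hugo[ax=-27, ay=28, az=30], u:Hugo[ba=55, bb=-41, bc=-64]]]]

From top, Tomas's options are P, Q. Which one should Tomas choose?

f (Hugo): min(78, -71) = -71
g (Hugo): min(-53, 32) = -53
h (Hugo): min(-61, -8, 25) = -61
a (Tomas): max(-71, -53, -61) = -53
j (Hugo): min(40, 19) = 19
k (Hugo): min(-26, 43) = -26
b (Tomas): max(19, -26) = 19
m (Hugo): min(-13, 81, -17) = -17
n (Hugo): min(4, 82) = 4
p (Hugo): min(-70, 74) = -70
c (Tomas): max(-17, 4, -70) = 4
P (Hugo): min(-53, 19, 4) = -53
q (Hugo): min(-82, 40, -17) = -82
r (Hugo): min(-65, -78) = -78
d (Tomas): max(-82, -78) = -78
s (Hugo): min(50, 95) = 50
t (Hugo): min(-27, 28, 30) = -27
u (Hugo): min(55, -41, -64) = -64
e (Tomas): max(50, -27, -64) = 50
Q (Hugo): min(-78, 50) = -78
top (Tomas): max(-53, -78) = -53
Tomas at top wants the highest of {P=-53, Q=-78}, so chooses P.

P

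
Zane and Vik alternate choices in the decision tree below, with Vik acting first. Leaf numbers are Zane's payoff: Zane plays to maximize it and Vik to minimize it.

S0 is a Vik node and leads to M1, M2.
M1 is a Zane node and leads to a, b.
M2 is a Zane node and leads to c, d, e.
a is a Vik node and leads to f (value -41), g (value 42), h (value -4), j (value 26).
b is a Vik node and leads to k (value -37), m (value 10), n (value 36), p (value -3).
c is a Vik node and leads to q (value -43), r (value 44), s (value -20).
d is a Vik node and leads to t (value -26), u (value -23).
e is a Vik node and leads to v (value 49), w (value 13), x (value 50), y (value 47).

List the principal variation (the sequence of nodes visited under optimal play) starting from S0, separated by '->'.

a (Vik): min(-41, 42, -4, 26) = -41
b (Vik): min(-37, 10, 36, -3) = -37
M1 (Zane): max(-41, -37) = -37
c (Vik): min(-43, 44, -20) = -43
d (Vik): min(-26, -23) = -26
e (Vik): min(49, 13, 50, 47) = 13
M2 (Zane): max(-43, -26, 13) = 13
S0 (Vik): min(-37, 13) = -37
At S0, Vik picks M1 (lowest: -37).
At M1, Zane picks b (highest: -37).
At b, Vik picks k (lowest: -37).
Terminal value -37.

S0 -> M1 -> b -> k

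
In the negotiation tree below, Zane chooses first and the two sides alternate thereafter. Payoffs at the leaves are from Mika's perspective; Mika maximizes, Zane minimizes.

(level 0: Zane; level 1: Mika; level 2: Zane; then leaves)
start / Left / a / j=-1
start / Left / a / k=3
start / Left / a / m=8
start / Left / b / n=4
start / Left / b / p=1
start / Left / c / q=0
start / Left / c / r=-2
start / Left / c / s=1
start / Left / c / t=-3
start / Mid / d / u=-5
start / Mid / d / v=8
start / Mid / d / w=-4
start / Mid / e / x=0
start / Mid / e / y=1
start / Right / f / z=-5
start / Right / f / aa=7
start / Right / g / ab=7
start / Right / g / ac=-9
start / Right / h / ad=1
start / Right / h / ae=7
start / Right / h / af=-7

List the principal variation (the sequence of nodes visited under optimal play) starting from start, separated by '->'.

a (Zane): min(-1, 3, 8) = -1
b (Zane): min(4, 1) = 1
c (Zane): min(0, -2, 1, -3) = -3
Left (Mika): max(-1, 1, -3) = 1
d (Zane): min(-5, 8, -4) = -5
e (Zane): min(0, 1) = 0
Mid (Mika): max(-5, 0) = 0
f (Zane): min(-5, 7) = -5
g (Zane): min(7, -9) = -9
h (Zane): min(1, 7, -7) = -7
Right (Mika): max(-5, -9, -7) = -5
start (Zane): min(1, 0, -5) = -5
At start, Zane picks Right (lowest: -5).
At Right, Mika picks f (highest: -5).
At f, Zane picks z (lowest: -5).
Terminal value -5.

start -> Right -> f -> z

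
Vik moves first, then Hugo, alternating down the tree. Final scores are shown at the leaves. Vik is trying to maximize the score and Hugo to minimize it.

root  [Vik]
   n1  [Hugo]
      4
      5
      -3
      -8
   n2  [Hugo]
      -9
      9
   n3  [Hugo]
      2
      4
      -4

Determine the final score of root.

n1 (Hugo): min(4, 5, -3, -8) = -8
n2 (Hugo): min(-9, 9) = -9
n3 (Hugo): min(2, 4, -4) = -4
root (Vik): max(-8, -9, -4) = -4

-4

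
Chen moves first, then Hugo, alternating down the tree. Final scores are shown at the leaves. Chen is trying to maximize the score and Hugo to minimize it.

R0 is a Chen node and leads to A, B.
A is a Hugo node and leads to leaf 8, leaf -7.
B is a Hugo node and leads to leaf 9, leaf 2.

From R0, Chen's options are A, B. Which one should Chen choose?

A (Hugo): min(8, -7) = -7
B (Hugo): min(9, 2) = 2
R0 (Chen): max(-7, 2) = 2
Chen at R0 wants the highest of {A=-7, B=2}, so chooses B.

B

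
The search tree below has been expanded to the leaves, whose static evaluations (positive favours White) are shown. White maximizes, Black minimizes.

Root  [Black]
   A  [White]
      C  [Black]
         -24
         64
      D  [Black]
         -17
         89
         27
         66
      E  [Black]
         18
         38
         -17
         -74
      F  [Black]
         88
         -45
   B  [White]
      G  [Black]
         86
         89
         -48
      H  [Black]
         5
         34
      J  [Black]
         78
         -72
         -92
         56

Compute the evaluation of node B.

5

G (Black): min(86, 89, -48) = -48
H (Black): min(5, 34) = 5
J (Black): min(78, -72, -92, 56) = -92
B (White): max(-48, 5, -92) = 5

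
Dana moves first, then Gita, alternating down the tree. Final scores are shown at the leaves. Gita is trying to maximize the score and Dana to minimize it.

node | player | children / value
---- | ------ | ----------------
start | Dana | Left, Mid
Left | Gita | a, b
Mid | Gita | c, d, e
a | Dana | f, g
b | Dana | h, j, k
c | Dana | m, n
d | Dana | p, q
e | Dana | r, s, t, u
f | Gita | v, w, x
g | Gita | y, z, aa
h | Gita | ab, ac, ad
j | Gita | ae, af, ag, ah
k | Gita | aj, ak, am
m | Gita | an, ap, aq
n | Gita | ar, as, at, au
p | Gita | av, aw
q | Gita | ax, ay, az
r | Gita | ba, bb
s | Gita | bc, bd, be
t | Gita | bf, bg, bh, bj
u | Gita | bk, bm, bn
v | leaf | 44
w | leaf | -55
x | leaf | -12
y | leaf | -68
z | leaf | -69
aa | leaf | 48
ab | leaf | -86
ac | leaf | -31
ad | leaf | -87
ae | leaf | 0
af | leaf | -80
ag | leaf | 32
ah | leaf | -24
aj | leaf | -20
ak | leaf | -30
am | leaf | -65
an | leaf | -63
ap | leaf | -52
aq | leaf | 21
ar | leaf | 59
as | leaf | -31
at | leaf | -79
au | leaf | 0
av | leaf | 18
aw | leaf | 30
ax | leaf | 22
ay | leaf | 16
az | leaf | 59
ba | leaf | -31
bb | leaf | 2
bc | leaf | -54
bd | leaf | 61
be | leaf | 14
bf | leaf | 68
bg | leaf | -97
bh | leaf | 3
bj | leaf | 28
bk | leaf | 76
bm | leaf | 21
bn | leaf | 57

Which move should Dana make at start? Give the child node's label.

f (Gita): max(44, -55, -12) = 44
g (Gita): max(-68, -69, 48) = 48
a (Dana): min(44, 48) = 44
h (Gita): max(-86, -31, -87) = -31
j (Gita): max(0, -80, 32, -24) = 32
k (Gita): max(-20, -30, -65) = -20
b (Dana): min(-31, 32, -20) = -31
Left (Gita): max(44, -31) = 44
m (Gita): max(-63, -52, 21) = 21
n (Gita): max(59, -31, -79, 0) = 59
c (Dana): min(21, 59) = 21
p (Gita): max(18, 30) = 30
q (Gita): max(22, 16, 59) = 59
d (Dana): min(30, 59) = 30
r (Gita): max(-31, 2) = 2
s (Gita): max(-54, 61, 14) = 61
t (Gita): max(68, -97, 3, 28) = 68
u (Gita): max(76, 21, 57) = 76
e (Dana): min(2, 61, 68, 76) = 2
Mid (Gita): max(21, 30, 2) = 30
start (Dana): min(44, 30) = 30
Dana at start wants the lowest of {Left=44, Mid=30}, so chooses Mid.

Mid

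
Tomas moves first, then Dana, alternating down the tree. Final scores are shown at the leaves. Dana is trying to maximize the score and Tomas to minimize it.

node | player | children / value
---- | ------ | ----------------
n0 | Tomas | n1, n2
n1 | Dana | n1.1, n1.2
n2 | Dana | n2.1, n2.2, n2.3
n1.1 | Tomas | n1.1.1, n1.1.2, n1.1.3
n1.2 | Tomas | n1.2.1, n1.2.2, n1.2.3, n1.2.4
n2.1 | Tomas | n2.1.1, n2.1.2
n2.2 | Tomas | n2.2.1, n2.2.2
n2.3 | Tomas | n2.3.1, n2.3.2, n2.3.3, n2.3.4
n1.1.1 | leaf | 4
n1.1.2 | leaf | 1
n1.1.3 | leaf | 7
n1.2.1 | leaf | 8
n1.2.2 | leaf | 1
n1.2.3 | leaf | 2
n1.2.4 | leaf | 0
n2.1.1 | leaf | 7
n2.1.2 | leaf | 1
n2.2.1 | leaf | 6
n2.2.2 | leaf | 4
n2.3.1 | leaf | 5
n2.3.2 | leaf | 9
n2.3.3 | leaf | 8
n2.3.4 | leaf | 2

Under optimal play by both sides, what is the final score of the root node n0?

n1.1 (Tomas): min(4, 1, 7) = 1
n1.2 (Tomas): min(8, 1, 2, 0) = 0
n1 (Dana): max(1, 0) = 1
n2.1 (Tomas): min(7, 1) = 1
n2.2 (Tomas): min(6, 4) = 4
n2.3 (Tomas): min(5, 9, 8, 2) = 2
n2 (Dana): max(1, 4, 2) = 4
n0 (Tomas): min(1, 4) = 1

1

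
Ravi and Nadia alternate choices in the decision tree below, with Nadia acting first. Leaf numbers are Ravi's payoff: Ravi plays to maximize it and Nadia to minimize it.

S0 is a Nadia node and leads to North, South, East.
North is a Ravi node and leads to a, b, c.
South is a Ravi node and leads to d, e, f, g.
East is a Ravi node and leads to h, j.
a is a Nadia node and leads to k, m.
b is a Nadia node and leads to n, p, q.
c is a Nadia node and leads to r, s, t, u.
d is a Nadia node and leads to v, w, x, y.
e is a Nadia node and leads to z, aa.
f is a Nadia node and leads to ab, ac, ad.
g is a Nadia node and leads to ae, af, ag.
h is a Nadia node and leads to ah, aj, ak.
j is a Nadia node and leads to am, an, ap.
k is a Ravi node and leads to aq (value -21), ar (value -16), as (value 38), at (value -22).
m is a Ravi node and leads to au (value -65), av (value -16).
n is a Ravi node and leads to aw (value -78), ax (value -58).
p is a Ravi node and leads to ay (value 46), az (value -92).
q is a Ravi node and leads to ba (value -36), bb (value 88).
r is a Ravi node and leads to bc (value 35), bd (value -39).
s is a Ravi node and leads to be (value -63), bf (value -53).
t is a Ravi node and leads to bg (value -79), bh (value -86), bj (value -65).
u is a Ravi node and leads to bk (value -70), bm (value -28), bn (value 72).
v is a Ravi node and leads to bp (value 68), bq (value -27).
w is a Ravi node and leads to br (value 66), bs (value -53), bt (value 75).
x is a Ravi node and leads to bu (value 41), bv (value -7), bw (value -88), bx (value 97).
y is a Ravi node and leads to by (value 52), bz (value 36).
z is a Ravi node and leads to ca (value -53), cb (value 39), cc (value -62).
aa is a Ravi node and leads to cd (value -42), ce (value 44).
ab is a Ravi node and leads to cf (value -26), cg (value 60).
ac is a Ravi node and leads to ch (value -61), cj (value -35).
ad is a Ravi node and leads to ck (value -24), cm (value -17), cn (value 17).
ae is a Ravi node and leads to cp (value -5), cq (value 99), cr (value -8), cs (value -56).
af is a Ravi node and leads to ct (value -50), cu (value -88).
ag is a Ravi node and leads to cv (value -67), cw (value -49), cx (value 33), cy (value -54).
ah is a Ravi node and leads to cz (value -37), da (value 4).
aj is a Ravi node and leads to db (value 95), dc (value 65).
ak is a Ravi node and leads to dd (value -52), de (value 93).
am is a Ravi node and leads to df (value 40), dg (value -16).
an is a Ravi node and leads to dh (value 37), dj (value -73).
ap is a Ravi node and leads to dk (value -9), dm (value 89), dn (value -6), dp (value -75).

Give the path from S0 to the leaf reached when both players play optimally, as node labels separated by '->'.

k (Ravi): max(-21, -16, 38, -22) = 38
m (Ravi): max(-65, -16) = -16
a (Nadia): min(38, -16) = -16
n (Ravi): max(-78, -58) = -58
p (Ravi): max(46, -92) = 46
q (Ravi): max(-36, 88) = 88
b (Nadia): min(-58, 46, 88) = -58
r (Ravi): max(35, -39) = 35
s (Ravi): max(-63, -53) = -53
t (Ravi): max(-79, -86, -65) = -65
u (Ravi): max(-70, -28, 72) = 72
c (Nadia): min(35, -53, -65, 72) = -65
North (Ravi): max(-16, -58, -65) = -16
v (Ravi): max(68, -27) = 68
w (Ravi): max(66, -53, 75) = 75
x (Ravi): max(41, -7, -88, 97) = 97
y (Ravi): max(52, 36) = 52
d (Nadia): min(68, 75, 97, 52) = 52
z (Ravi): max(-53, 39, -62) = 39
aa (Ravi): max(-42, 44) = 44
e (Nadia): min(39, 44) = 39
ab (Ravi): max(-26, 60) = 60
ac (Ravi): max(-61, -35) = -35
ad (Ravi): max(-24, -17, 17) = 17
f (Nadia): min(60, -35, 17) = -35
ae (Ravi): max(-5, 99, -8, -56) = 99
af (Ravi): max(-50, -88) = -50
ag (Ravi): max(-67, -49, 33, -54) = 33
g (Nadia): min(99, -50, 33) = -50
South (Ravi): max(52, 39, -35, -50) = 52
ah (Ravi): max(-37, 4) = 4
aj (Ravi): max(95, 65) = 95
ak (Ravi): max(-52, 93) = 93
h (Nadia): min(4, 95, 93) = 4
am (Ravi): max(40, -16) = 40
an (Ravi): max(37, -73) = 37
ap (Ravi): max(-9, 89, -6, -75) = 89
j (Nadia): min(40, 37, 89) = 37
East (Ravi): max(4, 37) = 37
S0 (Nadia): min(-16, 52, 37) = -16
At S0, Nadia picks North (lowest: -16).
At North, Ravi picks a (highest: -16).
At a, Nadia picks m (lowest: -16).
At m, Ravi picks av (highest: -16).
Terminal value -16.

S0 -> North -> a -> m -> av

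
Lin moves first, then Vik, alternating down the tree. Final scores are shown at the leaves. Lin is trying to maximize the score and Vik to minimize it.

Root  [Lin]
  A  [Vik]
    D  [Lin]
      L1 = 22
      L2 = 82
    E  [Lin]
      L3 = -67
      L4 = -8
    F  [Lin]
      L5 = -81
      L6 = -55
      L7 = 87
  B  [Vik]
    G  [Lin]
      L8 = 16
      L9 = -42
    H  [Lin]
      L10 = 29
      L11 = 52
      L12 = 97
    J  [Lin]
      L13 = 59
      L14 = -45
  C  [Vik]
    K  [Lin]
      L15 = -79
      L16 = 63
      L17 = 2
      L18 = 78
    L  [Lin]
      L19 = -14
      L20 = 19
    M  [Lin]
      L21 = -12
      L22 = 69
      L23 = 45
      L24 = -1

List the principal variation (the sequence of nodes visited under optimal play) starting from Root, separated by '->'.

D (Lin): max(22, 82) = 82
E (Lin): max(-67, -8) = -8
F (Lin): max(-81, -55, 87) = 87
A (Vik): min(82, -8, 87) = -8
G (Lin): max(16, -42) = 16
H (Lin): max(29, 52, 97) = 97
J (Lin): max(59, -45) = 59
B (Vik): min(16, 97, 59) = 16
K (Lin): max(-79, 63, 2, 78) = 78
L (Lin): max(-14, 19) = 19
M (Lin): max(-12, 69, 45, -1) = 69
C (Vik): min(78, 19, 69) = 19
Root (Lin): max(-8, 16, 19) = 19
At Root, Lin picks C (highest: 19).
At C, Vik picks L (lowest: 19).
At L, Lin picks L20 (highest: 19).
Terminal value 19.

Root -> C -> L -> L20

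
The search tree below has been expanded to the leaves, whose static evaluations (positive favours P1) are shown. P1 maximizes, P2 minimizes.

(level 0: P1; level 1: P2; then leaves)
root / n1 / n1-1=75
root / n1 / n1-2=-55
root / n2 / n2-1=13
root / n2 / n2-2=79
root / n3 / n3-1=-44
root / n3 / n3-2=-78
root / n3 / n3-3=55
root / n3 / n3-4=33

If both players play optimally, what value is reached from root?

n1 (P2): min(75, -55) = -55
n2 (P2): min(13, 79) = 13
n3 (P2): min(-44, -78, 55, 33) = -78
root (P1): max(-55, 13, -78) = 13

13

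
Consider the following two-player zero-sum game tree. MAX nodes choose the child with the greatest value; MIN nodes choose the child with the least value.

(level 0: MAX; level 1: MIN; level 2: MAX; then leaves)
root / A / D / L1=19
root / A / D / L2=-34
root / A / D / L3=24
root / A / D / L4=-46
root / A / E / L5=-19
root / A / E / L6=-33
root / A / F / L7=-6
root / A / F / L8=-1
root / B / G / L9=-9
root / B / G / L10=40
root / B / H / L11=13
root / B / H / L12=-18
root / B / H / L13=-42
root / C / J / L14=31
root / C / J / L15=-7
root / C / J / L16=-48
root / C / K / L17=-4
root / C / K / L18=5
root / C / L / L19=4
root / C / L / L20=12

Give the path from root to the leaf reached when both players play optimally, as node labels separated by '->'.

root -> B -> H -> L11

D (MAX): max(19, -34, 24, -46) = 24
E (MAX): max(-19, -33) = -19
F (MAX): max(-6, -1) = -1
A (MIN): min(24, -19, -1) = -19
G (MAX): max(-9, 40) = 40
H (MAX): max(13, -18, -42) = 13
B (MIN): min(40, 13) = 13
J (MAX): max(31, -7, -48) = 31
K (MAX): max(-4, 5) = 5
L (MAX): max(4, 12) = 12
C (MIN): min(31, 5, 12) = 5
root (MAX): max(-19, 13, 5) = 13
At root, MAX picks B (highest: 13).
At B, MIN picks H (lowest: 13).
At H, MAX picks L11 (highest: 13).
Terminal value 13.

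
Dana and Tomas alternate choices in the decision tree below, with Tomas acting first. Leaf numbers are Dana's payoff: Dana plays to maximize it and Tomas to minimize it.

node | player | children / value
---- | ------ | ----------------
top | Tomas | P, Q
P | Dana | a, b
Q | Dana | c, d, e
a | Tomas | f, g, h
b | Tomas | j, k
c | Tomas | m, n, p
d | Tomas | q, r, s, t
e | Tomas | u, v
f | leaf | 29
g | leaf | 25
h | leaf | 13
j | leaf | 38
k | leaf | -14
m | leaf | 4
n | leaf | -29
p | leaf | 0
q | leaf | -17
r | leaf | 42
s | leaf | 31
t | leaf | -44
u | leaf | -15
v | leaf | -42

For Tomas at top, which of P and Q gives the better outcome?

a (Tomas): min(29, 25, 13) = 13
b (Tomas): min(38, -14) = -14
P (Dana): max(13, -14) = 13
c (Tomas): min(4, -29, 0) = -29
d (Tomas): min(-17, 42, 31, -44) = -44
e (Tomas): min(-15, -42) = -42
Q (Dana): max(-29, -44, -42) = -29
Tomas prefers the lower value; P=13, Q=-29. Q is better since -29 < 13.

Q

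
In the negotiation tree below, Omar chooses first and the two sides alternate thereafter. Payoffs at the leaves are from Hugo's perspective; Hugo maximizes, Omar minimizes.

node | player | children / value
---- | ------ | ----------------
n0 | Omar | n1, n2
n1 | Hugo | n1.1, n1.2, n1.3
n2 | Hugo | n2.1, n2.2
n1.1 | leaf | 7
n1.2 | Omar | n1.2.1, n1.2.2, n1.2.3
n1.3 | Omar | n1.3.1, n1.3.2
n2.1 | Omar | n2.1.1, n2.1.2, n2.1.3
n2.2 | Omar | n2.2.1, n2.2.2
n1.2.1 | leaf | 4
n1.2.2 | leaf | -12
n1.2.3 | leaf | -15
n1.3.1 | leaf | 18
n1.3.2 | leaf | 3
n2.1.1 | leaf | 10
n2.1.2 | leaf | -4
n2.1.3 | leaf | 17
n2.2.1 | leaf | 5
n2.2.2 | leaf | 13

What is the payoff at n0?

n1.2 (Omar): min(4, -12, -15) = -15
n1.3 (Omar): min(18, 3) = 3
n1 (Hugo): max(7, -15, 3) = 7
n2.1 (Omar): min(10, -4, 17) = -4
n2.2 (Omar): min(5, 13) = 5
n2 (Hugo): max(-4, 5) = 5
n0 (Omar): min(7, 5) = 5

5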